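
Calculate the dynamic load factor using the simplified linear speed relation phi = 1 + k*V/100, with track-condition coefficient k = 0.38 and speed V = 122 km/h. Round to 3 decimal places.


phi = 1 + k * V / 100
phi = 1 + 0.38 * 122 / 100
phi = 1 + 0.4636
phi = 1.464

1.464


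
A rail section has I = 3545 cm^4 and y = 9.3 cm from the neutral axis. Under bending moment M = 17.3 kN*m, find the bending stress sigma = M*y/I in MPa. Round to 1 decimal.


Convert units:
M = 17.3 kN*m = 17300000 N*mm
y = 9.3 cm = 93 mm
I = 3545 cm^4 = 35450000 mm^4
sigma = 17300000 * 93 / 35450000
sigma = 45.4 MPa

45.4


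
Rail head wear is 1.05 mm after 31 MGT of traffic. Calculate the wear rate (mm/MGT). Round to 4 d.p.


Wear rate = total wear / cumulative tonnage
Rate = 1.05 / 31
Rate = 0.0339 mm/MGT

0.0339


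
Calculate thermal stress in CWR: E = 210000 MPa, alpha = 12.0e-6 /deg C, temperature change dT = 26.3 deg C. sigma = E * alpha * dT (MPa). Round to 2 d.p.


sigma = E * alpha * dT
sigma = 210000 * 12.0e-6 * 26.3
sigma = 2.52 * 26.3
sigma = 66.28 MPa

66.28


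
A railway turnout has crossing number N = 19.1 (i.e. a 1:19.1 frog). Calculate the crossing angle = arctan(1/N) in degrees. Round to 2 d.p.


1/N = 1/19.1 = 0.052356
angle = arctan(0.052356) = 0.052308 rad
angle = 0.052308 * 180/pi = 3.00 degrees

3.00


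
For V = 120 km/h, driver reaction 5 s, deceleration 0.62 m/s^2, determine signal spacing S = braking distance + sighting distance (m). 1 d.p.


V = 120 / 3.6 = 33.3333 m/s
Braking distance = 33.3333^2 / (2*0.62) = 896.0573 m
Sighting distance = 33.3333 * 5 = 166.6667 m
S = 896.0573 + 166.6667 = 1062.7 m

1062.7


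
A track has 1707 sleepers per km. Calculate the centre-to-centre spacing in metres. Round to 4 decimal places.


Spacing = 1000 m / number of sleepers
Spacing = 1000 / 1707
Spacing = 0.5858 m

0.5858


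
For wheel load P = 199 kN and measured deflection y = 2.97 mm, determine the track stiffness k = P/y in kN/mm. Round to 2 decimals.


Track stiffness k = P / y
k = 199 / 2.97
k = 67.00 kN/mm

67.00


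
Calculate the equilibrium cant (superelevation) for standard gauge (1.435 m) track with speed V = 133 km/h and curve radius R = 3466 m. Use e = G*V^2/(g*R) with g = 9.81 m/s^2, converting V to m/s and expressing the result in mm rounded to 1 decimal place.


Convert speed: V = 133 / 3.6 = 36.9444 m/s
Apply formula: e = 1.435 * 36.9444^2 / (9.81 * 3466)
e = 1.435 * 1364.892 / 34001.46
e = 0.057604 m = 57.6 mm

57.6


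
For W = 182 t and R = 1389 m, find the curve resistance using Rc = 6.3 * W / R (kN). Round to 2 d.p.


Rc = 6.3 * W / R
Rc = 6.3 * 182 / 1389
Rc = 1146.6 / 1389
Rc = 0.83 kN

0.83


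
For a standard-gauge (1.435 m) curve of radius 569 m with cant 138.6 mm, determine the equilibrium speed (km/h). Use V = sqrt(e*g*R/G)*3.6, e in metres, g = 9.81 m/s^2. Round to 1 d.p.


Convert cant: e = 138.6 mm = 0.1386 m
V_ms = sqrt(0.1386 * 9.81 * 569 / 1.435)
V_ms = sqrt(539.128888) = 23.2191 m/s
V = 23.2191 * 3.6 = 83.6 km/h

83.6


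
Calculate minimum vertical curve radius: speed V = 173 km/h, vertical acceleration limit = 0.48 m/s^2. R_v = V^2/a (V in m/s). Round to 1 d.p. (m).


Convert speed: V = 173 / 3.6 = 48.0556 m/s
V^2 = 2309.3364 m^2/s^2
R_v = 2309.3364 / 0.48
R_v = 4811.1 m

4811.1


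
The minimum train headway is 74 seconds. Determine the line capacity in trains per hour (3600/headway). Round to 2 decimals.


Capacity = 3600 / headway
Capacity = 3600 / 74
Capacity = 48.65 trains/hour

48.65


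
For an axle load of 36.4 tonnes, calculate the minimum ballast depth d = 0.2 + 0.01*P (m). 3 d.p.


d = 0.2 + 0.01 * 36.4
d = 0.2 + 0.364
d = 0.564 m

0.564


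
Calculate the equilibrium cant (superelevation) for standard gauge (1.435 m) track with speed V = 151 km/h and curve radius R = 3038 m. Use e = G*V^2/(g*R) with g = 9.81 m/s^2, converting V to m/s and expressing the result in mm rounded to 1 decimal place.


Convert speed: V = 151 / 3.6 = 41.9444 m/s
Apply formula: e = 1.435 * 41.9444^2 / (9.81 * 3038)
e = 1.435 * 1759.3364 / 29802.78
e = 0.084712 m = 84.7 mm

84.7


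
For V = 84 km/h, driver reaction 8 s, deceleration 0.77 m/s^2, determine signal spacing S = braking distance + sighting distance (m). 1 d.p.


V = 84 / 3.6 = 23.3333 m/s
Braking distance = 23.3333^2 / (2*0.77) = 353.5354 m
Sighting distance = 23.3333 * 8 = 186.6667 m
S = 353.5354 + 186.6667 = 540.2 m

540.2


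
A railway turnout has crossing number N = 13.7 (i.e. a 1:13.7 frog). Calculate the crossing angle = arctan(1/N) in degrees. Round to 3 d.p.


1/N = 1/13.7 = 0.072993
angle = arctan(0.072993) = 0.072863 rad
angle = 0.072863 * 180/pi = 4.175 degrees

4.175


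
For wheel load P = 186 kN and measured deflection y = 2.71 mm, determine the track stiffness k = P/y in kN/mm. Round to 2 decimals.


Track stiffness k = P / y
k = 186 / 2.71
k = 68.63 kN/mm

68.63


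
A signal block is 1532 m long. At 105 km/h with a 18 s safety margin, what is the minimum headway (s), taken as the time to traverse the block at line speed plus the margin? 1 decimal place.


V = 105 / 3.6 = 29.1667 m/s
Block traversal time = 1532 / 29.1667 = 52.5257 s
Headway = 52.5257 + 18
Headway = 70.5 s

70.5


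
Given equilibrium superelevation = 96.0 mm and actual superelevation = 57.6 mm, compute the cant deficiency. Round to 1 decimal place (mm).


Cant deficiency = equilibrium cant - actual cant
CD = 96.0 - 57.6
CD = 38.4 mm

38.4


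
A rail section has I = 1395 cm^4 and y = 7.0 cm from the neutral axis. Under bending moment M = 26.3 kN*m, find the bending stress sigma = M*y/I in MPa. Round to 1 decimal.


Convert units:
M = 26.3 kN*m = 26300000 N*mm
y = 7.0 cm = 70 mm
I = 1395 cm^4 = 13950000 mm^4
sigma = 26300000 * 70 / 13950000
sigma = 132.0 MPa

132.0


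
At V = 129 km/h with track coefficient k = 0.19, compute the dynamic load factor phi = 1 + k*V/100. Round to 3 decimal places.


phi = 1 + k * V / 100
phi = 1 + 0.19 * 129 / 100
phi = 1 + 0.2451
phi = 1.245

1.245


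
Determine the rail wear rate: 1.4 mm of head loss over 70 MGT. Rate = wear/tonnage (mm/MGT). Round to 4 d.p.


Wear rate = total wear / cumulative tonnage
Rate = 1.4 / 70
Rate = 0.0200 mm/MGT

0.0200


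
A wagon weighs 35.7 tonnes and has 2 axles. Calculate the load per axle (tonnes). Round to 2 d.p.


Load per axle = total weight / number of axles
Load = 35.7 / 2
Load = 17.85 tonnes

17.85


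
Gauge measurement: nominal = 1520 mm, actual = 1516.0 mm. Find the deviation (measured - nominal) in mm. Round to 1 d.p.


Deviation = measured - nominal
Deviation = 1516.0 - 1520
Deviation = -4.0 mm

-4.0


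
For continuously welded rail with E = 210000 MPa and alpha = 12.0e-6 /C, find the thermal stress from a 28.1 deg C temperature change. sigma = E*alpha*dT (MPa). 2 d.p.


sigma = E * alpha * dT
sigma = 210000 * 12.0e-6 * 28.1
sigma = 2.52 * 28.1
sigma = 70.81 MPa

70.81


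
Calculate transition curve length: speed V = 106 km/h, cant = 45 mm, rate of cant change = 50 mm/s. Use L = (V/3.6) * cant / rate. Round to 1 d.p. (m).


Convert speed: V = 106 / 3.6 = 29.4444 m/s
L = 29.4444 * 45 / 50
L = 1325.0 / 50
L = 26.5 m

26.5


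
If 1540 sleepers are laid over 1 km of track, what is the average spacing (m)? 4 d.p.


Spacing = 1000 m / number of sleepers
Spacing = 1000 / 1540
Spacing = 0.6494 m

0.6494


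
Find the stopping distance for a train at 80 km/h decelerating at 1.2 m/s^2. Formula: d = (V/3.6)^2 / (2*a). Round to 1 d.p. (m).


Convert speed: V = 80 / 3.6 = 22.2222 m/s
V^2 = 493.8272
d = 493.8272 / (2 * 1.2)
d = 493.8272 / 2.4
d = 205.8 m

205.8


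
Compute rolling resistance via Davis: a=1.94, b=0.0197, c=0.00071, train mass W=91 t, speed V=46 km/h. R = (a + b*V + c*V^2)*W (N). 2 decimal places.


b*V = 0.0197 * 46 = 0.9062
c*V^2 = 0.00071 * 2116 = 1.50236
R_per_t = 1.94 + 0.9062 + 1.50236 = 4.34856 N/t
R_total = 4.34856 * 91 = 395.72 N

395.72


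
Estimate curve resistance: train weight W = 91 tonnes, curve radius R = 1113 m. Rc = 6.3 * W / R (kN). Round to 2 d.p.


Rc = 6.3 * W / R
Rc = 6.3 * 91 / 1113
Rc = 573.3 / 1113
Rc = 0.52 kN

0.52


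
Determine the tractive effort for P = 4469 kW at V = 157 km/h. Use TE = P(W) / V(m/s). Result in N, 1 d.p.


Convert: P = 4469 kW = 4469000 W
V = 157 / 3.6 = 43.6111 m/s
TE = 4469000 / 43.6111
TE = 102473.9 N

102473.9


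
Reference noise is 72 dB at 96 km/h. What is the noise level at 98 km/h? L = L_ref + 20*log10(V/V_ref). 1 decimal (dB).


V/V_ref = 98 / 96 = 1.020833
log10(1.020833) = 0.008955
20 * 0.008955 = 0.1791
L = 72 + 0.1791 = 72.2 dB

72.2


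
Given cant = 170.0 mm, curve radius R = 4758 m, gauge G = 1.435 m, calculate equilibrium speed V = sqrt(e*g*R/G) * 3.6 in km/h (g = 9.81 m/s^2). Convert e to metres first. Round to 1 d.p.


Convert cant: e = 170.0 mm = 0.1700 m
V_ms = sqrt(0.1700 * 9.81 * 4758 / 1.435)
V_ms = sqrt(5529.558606) = 74.361 m/s
V = 74.361 * 3.6 = 267.7 km/h

267.7


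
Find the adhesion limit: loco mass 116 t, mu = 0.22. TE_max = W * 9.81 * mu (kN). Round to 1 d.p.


TE_max = W * g * mu
TE_max = 116 * 9.81 * 0.22
TE_max = 1137.96 * 0.22
TE_max = 250.4 kN

250.4


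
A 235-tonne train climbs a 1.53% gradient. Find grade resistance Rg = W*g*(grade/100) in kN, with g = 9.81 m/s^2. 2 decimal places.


Rg = W * 9.81 * grade / 100
Rg = 235 * 9.81 * 1.53 / 100
Rg = 2305.35 * 0.0153
Rg = 35.27 kN

35.27


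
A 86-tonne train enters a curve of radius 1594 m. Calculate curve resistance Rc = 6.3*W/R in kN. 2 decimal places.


Rc = 6.3 * W / R
Rc = 6.3 * 86 / 1594
Rc = 541.8 / 1594
Rc = 0.34 kN

0.34


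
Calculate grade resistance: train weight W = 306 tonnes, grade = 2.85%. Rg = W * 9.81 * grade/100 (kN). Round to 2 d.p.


Rg = W * 9.81 * grade / 100
Rg = 306 * 9.81 * 2.85 / 100
Rg = 3001.86 * 0.0285
Rg = 85.55 kN

85.55


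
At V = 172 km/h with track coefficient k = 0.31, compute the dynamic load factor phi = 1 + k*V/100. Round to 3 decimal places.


phi = 1 + k * V / 100
phi = 1 + 0.31 * 172 / 100
phi = 1 + 0.5332
phi = 1.533

1.533


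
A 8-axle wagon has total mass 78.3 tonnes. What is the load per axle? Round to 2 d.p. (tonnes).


Load per axle = total weight / number of axles
Load = 78.3 / 8
Load = 9.79 tonnes

9.79


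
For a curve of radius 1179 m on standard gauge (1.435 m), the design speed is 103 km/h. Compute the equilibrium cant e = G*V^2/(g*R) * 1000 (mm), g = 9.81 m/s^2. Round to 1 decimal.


Convert speed: V = 103 / 3.6 = 28.6111 m/s
Apply formula: e = 1.435 * 28.6111^2 / (9.81 * 1179)
e = 1.435 * 818.5957 / 11565.99
e = 0.101564 m = 101.6 mm

101.6


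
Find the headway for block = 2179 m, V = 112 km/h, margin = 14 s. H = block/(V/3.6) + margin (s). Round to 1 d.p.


V = 112 / 3.6 = 31.1111 m/s
Block traversal time = 2179 / 31.1111 = 70.0393 s
Headway = 70.0393 + 14
Headway = 84.0 s

84.0


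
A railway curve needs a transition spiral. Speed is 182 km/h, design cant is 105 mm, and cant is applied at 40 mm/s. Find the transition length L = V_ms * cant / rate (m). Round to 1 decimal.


Convert speed: V = 182 / 3.6 = 50.5556 m/s
L = 50.5556 * 105 / 40
L = 5308.3333 / 40
L = 132.7 m

132.7


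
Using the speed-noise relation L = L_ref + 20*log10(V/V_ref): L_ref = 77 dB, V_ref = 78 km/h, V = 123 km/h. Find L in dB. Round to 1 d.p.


V/V_ref = 123 / 78 = 1.576923
log10(1.576923) = 0.197811
20 * 0.197811 = 3.9562
L = 77 + 3.9562 = 81.0 dB

81.0


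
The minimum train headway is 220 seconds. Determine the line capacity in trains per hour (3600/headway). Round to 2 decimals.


Capacity = 3600 / headway
Capacity = 3600 / 220
Capacity = 16.36 trains/hour

16.36


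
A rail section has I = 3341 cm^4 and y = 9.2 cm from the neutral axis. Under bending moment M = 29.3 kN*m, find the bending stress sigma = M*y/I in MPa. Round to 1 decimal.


Convert units:
M = 29.3 kN*m = 29300000 N*mm
y = 9.2 cm = 92 mm
I = 3341 cm^4 = 33410000 mm^4
sigma = 29300000 * 92 / 33410000
sigma = 80.7 MPa

80.7


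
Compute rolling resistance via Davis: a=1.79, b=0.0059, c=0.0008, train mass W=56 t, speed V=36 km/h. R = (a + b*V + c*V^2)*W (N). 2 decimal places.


b*V = 0.0059 * 36 = 0.2124
c*V^2 = 0.0008 * 1296 = 1.0368
R_per_t = 1.79 + 0.2124 + 1.0368 = 3.0392 N/t
R_total = 3.0392 * 56 = 170.20 N

170.20


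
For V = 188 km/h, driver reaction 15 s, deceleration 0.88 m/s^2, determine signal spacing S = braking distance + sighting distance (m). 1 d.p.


V = 188 / 3.6 = 52.2222 m/s
Braking distance = 52.2222^2 / (2*0.88) = 1549.523 m
Sighting distance = 52.2222 * 15 = 783.3333 m
S = 1549.523 + 783.3333 = 2332.9 m

2332.9


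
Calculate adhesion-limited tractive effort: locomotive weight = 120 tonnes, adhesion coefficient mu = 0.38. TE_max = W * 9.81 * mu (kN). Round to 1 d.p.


TE_max = W * g * mu
TE_max = 120 * 9.81 * 0.38
TE_max = 1177.2 * 0.38
TE_max = 447.3 kN

447.3


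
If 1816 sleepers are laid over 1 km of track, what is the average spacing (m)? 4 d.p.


Spacing = 1000 m / number of sleepers
Spacing = 1000 / 1816
Spacing = 0.5507 m

0.5507


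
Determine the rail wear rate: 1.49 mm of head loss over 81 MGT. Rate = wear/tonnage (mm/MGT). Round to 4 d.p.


Wear rate = total wear / cumulative tonnage
Rate = 1.49 / 81
Rate = 0.0184 mm/MGT

0.0184


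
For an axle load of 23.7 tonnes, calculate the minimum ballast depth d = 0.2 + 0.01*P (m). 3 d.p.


d = 0.2 + 0.01 * 23.7
d = 0.2 + 0.237
d = 0.437 m

0.437


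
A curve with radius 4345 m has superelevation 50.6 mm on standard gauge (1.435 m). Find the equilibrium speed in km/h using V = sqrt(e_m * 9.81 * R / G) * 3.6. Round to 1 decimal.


Convert cant: e = 50.6 mm = 0.0506 m
V_ms = sqrt(0.0506 * 9.81 * 4345 / 1.435)
V_ms = sqrt(1502.994544) = 38.7685 m/s
V = 38.7685 * 3.6 = 139.6 km/h

139.6


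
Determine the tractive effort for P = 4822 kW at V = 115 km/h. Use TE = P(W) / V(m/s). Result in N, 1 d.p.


Convert: P = 4822 kW = 4822000 W
V = 115 / 3.6 = 31.9444 m/s
TE = 4822000 / 31.9444
TE = 150949.6 N

150949.6


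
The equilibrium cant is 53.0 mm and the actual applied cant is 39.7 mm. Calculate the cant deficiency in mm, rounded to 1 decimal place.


Cant deficiency = equilibrium cant - actual cant
CD = 53.0 - 39.7
CD = 13.3 mm

13.3


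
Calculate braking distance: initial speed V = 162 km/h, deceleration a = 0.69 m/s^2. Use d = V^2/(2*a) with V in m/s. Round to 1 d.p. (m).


Convert speed: V = 162 / 3.6 = 45.0 m/s
V^2 = 2025.0
d = 2025.0 / (2 * 0.69)
d = 2025.0 / 1.38
d = 1467.4 m

1467.4


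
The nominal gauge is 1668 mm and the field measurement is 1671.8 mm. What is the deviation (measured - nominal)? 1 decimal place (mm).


Deviation = measured - nominal
Deviation = 1671.8 - 1668
Deviation = 3.8 mm

3.8


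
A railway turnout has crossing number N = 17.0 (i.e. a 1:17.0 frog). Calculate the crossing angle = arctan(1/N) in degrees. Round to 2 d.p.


1/N = 1/17.0 = 0.058824
angle = arctan(0.058824) = 0.058756 rad
angle = 0.058756 * 180/pi = 3.37 degrees

3.37


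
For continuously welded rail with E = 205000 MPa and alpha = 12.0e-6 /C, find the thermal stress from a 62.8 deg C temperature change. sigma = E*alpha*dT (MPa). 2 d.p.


sigma = E * alpha * dT
sigma = 205000 * 12.0e-6 * 62.8
sigma = 2.46 * 62.8
sigma = 154.49 MPa

154.49


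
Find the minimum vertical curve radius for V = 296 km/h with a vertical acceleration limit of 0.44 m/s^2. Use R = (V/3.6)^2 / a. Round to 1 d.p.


Convert speed: V = 296 / 3.6 = 82.2222 m/s
V^2 = 6760.4938 m^2/s^2
R_v = 6760.4938 / 0.44
R_v = 15364.8 m

15364.8


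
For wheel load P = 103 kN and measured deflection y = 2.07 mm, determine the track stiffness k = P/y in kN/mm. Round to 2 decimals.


Track stiffness k = P / y
k = 103 / 2.07
k = 49.76 kN/mm

49.76


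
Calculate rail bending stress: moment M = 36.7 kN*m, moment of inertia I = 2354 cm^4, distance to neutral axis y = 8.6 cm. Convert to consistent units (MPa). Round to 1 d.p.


Convert units:
M = 36.7 kN*m = 36700000 N*mm
y = 8.6 cm = 86 mm
I = 2354 cm^4 = 23540000 mm^4
sigma = 36700000 * 86 / 23540000
sigma = 134.1 MPa

134.1


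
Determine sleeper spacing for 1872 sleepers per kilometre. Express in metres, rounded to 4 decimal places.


Spacing = 1000 m / number of sleepers
Spacing = 1000 / 1872
Spacing = 0.5342 m

0.5342


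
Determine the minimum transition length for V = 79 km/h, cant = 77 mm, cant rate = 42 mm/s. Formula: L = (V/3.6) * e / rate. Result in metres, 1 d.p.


Convert speed: V = 79 / 3.6 = 21.9444 m/s
L = 21.9444 * 77 / 42
L = 1689.7222 / 42
L = 40.2 m

40.2


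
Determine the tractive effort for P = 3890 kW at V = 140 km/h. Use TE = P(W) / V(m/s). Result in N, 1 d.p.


Convert: P = 3890 kW = 3890000 W
V = 140 / 3.6 = 38.8889 m/s
TE = 3890000 / 38.8889
TE = 100028.6 N

100028.6


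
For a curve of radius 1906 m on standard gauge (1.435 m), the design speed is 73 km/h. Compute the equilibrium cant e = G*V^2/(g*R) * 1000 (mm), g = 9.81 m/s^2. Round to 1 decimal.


Convert speed: V = 73 / 3.6 = 20.2778 m/s
Apply formula: e = 1.435 * 20.2778^2 / (9.81 * 1906)
e = 1.435 * 411.1883 / 18697.86
e = 0.031557 m = 31.6 mm

31.6


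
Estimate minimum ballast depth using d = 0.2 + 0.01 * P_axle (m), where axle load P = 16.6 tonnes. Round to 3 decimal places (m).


d = 0.2 + 0.01 * 16.6
d = 0.2 + 0.166
d = 0.366 m

0.366


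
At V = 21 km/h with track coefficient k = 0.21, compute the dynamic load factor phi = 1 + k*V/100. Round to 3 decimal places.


phi = 1 + k * V / 100
phi = 1 + 0.21 * 21 / 100
phi = 1 + 0.0441
phi = 1.044

1.044


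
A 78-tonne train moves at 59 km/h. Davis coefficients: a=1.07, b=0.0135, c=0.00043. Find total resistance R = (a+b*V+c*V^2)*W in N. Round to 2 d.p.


b*V = 0.0135 * 59 = 0.7965
c*V^2 = 0.00043 * 3481 = 1.49683
R_per_t = 1.07 + 0.7965 + 1.49683 = 3.36333 N/t
R_total = 3.36333 * 78 = 262.34 N

262.34


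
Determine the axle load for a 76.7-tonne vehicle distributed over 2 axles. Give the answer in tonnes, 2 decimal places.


Load per axle = total weight / number of axles
Load = 76.7 / 2
Load = 38.35 tonnes

38.35


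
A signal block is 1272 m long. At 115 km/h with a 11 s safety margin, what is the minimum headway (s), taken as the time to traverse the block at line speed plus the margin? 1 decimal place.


V = 115 / 3.6 = 31.9444 m/s
Block traversal time = 1272 / 31.9444 = 39.8191 s
Headway = 39.8191 + 11
Headway = 50.8 s

50.8


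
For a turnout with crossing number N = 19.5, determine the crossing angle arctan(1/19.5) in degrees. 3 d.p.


1/N = 1/19.5 = 0.051282
angle = arctan(0.051282) = 0.051237 rad
angle = 0.051237 * 180/pi = 2.936 degrees

2.936


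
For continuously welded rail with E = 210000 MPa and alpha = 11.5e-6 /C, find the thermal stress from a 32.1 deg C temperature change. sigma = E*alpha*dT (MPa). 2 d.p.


sigma = E * alpha * dT
sigma = 210000 * 11.5e-6 * 32.1
sigma = 2.415 * 32.1
sigma = 77.52 MPa

77.52


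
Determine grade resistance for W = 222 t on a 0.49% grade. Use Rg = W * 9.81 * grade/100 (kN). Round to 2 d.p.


Rg = W * 9.81 * grade / 100
Rg = 222 * 9.81 * 0.49 / 100
Rg = 2177.82 * 0.0049
Rg = 10.67 kN

10.67


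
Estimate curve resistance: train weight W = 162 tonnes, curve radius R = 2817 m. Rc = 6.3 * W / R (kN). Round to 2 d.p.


Rc = 6.3 * W / R
Rc = 6.3 * 162 / 2817
Rc = 1020.6 / 2817
Rc = 0.36 kN

0.36


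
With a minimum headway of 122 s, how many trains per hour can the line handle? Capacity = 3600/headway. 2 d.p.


Capacity = 3600 / headway
Capacity = 3600 / 122
Capacity = 29.51 trains/hour

29.51


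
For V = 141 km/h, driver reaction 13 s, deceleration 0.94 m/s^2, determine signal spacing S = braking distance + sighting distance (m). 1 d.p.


V = 141 / 3.6 = 39.1667 m/s
Braking distance = 39.1667^2 / (2*0.94) = 815.9722 m
Sighting distance = 39.1667 * 13 = 509.1667 m
S = 815.9722 + 509.1667 = 1325.1 m

1325.1


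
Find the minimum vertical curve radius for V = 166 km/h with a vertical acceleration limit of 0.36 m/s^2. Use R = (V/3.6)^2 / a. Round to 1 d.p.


Convert speed: V = 166 / 3.6 = 46.1111 m/s
V^2 = 2126.2346 m^2/s^2
R_v = 2126.2346 / 0.36
R_v = 5906.2 m

5906.2


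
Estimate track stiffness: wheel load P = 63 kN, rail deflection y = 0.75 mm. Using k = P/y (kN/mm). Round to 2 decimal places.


Track stiffness k = P / y
k = 63 / 0.75
k = 84.00 kN/mm

84.00


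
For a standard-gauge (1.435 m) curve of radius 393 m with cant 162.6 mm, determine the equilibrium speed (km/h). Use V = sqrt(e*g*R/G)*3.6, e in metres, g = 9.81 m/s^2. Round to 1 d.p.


Convert cant: e = 162.6 mm = 0.1626 m
V_ms = sqrt(0.1626 * 9.81 * 393 / 1.435)
V_ms = sqrt(436.847845) = 20.9009 m/s
V = 20.9009 * 3.6 = 75.2 km/h

75.2


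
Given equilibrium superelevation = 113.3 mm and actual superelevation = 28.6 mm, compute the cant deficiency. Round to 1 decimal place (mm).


Cant deficiency = equilibrium cant - actual cant
CD = 113.3 - 28.6
CD = 84.7 mm

84.7


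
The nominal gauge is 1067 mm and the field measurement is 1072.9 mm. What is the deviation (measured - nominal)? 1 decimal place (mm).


Deviation = measured - nominal
Deviation = 1072.9 - 1067
Deviation = 5.9 mm

5.9


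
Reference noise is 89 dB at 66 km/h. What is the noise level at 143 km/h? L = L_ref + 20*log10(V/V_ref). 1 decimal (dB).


V/V_ref = 143 / 66 = 2.166667
log10(2.166667) = 0.335792
20 * 0.335792 = 6.7158
L = 89 + 6.7158 = 95.7 dB

95.7


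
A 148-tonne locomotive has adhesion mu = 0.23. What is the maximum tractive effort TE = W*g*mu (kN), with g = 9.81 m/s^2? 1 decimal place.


TE_max = W * g * mu
TE_max = 148 * 9.81 * 0.23
TE_max = 1451.88 * 0.23
TE_max = 333.9 kN

333.9


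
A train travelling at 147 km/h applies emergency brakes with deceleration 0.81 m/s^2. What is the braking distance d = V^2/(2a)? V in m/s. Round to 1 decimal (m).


Convert speed: V = 147 / 3.6 = 40.8333 m/s
V^2 = 1667.3611
d = 1667.3611 / (2 * 0.81)
d = 1667.3611 / 1.62
d = 1029.2 m

1029.2


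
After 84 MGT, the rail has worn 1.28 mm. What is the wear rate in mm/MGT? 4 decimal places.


Wear rate = total wear / cumulative tonnage
Rate = 1.28 / 84
Rate = 0.0152 mm/MGT

0.0152


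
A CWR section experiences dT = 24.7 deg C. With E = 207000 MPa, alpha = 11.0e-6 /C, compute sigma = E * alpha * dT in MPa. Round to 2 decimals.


sigma = E * alpha * dT
sigma = 207000 * 11.0e-6 * 24.7
sigma = 2.277 * 24.7
sigma = 56.24 MPa

56.24


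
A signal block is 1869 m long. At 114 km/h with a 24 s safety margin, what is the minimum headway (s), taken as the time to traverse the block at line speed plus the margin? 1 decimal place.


V = 114 / 3.6 = 31.6667 m/s
Block traversal time = 1869 / 31.6667 = 59.0211 s
Headway = 59.0211 + 24
Headway = 83.0 s

83.0


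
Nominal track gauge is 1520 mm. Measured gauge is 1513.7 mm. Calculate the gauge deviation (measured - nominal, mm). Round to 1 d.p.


Deviation = measured - nominal
Deviation = 1513.7 - 1520
Deviation = -6.3 mm

-6.3


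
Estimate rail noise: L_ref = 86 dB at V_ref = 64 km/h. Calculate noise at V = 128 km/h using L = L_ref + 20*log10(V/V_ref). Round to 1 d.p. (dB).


V/V_ref = 128 / 64 = 2.0
log10(2.0) = 0.30103
20 * 0.30103 = 6.0206
L = 86 + 6.0206 = 92.0 dB

92.0


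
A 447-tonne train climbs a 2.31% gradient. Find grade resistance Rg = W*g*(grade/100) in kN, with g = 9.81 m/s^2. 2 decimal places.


Rg = W * 9.81 * grade / 100
Rg = 447 * 9.81 * 2.31 / 100
Rg = 4385.07 * 0.0231
Rg = 101.30 kN

101.30


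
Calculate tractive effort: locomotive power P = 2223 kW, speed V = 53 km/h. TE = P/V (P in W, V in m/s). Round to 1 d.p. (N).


Convert: P = 2223 kW = 2223000 W
V = 53 / 3.6 = 14.7222 m/s
TE = 2223000 / 14.7222
TE = 150996.2 N

150996.2


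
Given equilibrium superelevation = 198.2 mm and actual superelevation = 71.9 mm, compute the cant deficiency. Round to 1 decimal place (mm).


Cant deficiency = equilibrium cant - actual cant
CD = 198.2 - 71.9
CD = 126.3 mm

126.3


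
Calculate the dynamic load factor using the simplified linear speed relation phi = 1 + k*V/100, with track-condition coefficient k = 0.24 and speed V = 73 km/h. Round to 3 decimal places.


phi = 1 + k * V / 100
phi = 1 + 0.24 * 73 / 100
phi = 1 + 0.1752
phi = 1.175

1.175


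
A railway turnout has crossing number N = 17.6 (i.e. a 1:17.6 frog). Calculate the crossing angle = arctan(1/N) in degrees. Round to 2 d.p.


1/N = 1/17.6 = 0.056818
angle = arctan(0.056818) = 0.056757 rad
angle = 0.056757 * 180/pi = 3.25 degrees

3.25


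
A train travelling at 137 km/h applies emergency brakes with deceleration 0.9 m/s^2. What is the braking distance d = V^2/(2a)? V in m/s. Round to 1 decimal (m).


Convert speed: V = 137 / 3.6 = 38.0556 m/s
V^2 = 1448.2253
d = 1448.2253 / (2 * 0.9)
d = 1448.2253 / 1.8
d = 804.6 m

804.6


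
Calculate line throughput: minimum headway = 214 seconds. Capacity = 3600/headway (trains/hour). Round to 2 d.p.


Capacity = 3600 / headway
Capacity = 3600 / 214
Capacity = 16.82 trains/hour

16.82


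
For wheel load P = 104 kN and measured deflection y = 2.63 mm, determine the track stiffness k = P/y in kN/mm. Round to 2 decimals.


Track stiffness k = P / y
k = 104 / 2.63
k = 39.54 kN/mm

39.54


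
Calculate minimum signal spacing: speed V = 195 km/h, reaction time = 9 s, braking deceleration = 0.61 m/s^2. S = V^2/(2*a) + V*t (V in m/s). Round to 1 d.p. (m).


V = 195 / 3.6 = 54.1667 m/s
Braking distance = 54.1667^2 / (2*0.61) = 2404.9408 m
Sighting distance = 54.1667 * 9 = 487.5 m
S = 2404.9408 + 487.5 = 2892.4 m

2892.4


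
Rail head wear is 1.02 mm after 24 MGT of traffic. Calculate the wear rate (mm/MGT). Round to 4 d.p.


Wear rate = total wear / cumulative tonnage
Rate = 1.02 / 24
Rate = 0.0425 mm/MGT

0.0425


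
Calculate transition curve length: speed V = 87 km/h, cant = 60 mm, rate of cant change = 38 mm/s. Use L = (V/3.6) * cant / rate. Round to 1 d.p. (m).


Convert speed: V = 87 / 3.6 = 24.1667 m/s
L = 24.1667 * 60 / 38
L = 1450.0 / 38
L = 38.2 m

38.2


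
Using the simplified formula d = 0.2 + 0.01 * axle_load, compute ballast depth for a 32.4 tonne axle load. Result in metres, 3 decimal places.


d = 0.2 + 0.01 * 32.4
d = 0.2 + 0.324
d = 0.524 m

0.524


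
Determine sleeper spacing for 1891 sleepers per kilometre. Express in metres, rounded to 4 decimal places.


Spacing = 1000 m / number of sleepers
Spacing = 1000 / 1891
Spacing = 0.5288 m

0.5288


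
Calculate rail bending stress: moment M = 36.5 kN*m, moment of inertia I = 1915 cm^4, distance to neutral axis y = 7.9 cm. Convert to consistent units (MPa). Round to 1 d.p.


Convert units:
M = 36.5 kN*m = 36500000 N*mm
y = 7.9 cm = 79 mm
I = 1915 cm^4 = 19150000 mm^4
sigma = 36500000 * 79 / 19150000
sigma = 150.6 MPa

150.6


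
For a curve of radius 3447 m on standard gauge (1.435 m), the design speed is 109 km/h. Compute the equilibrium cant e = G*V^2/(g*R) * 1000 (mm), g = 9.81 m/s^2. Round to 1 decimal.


Convert speed: V = 109 / 3.6 = 30.2778 m/s
Apply formula: e = 1.435 * 30.2778^2 / (9.81 * 3447)
e = 1.435 * 916.7438 / 33815.07
e = 0.038904 m = 38.9 mm

38.9


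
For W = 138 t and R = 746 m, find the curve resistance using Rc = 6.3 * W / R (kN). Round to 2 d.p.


Rc = 6.3 * W / R
Rc = 6.3 * 138 / 746
Rc = 869.4 / 746
Rc = 1.17 kN

1.17


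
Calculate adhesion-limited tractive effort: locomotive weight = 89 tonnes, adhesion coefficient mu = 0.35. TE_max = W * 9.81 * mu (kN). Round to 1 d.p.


TE_max = W * g * mu
TE_max = 89 * 9.81 * 0.35
TE_max = 873.09 * 0.35
TE_max = 305.6 kN

305.6


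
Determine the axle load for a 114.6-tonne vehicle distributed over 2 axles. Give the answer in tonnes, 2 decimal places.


Load per axle = total weight / number of axles
Load = 114.6 / 2
Load = 57.30 tonnes

57.30


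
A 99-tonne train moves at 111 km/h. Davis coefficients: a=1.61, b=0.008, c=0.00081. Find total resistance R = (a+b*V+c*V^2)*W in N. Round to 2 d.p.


b*V = 0.008 * 111 = 0.888
c*V^2 = 0.00081 * 12321 = 9.98001
R_per_t = 1.61 + 0.888 + 9.98001 = 12.47801 N/t
R_total = 12.47801 * 99 = 1235.32 N

1235.32


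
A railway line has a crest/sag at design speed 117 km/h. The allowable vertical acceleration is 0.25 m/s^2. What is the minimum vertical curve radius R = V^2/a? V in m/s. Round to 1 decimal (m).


Convert speed: V = 117 / 3.6 = 32.5 m/s
V^2 = 1056.25 m^2/s^2
R_v = 1056.25 / 0.25
R_v = 4225.0 m

4225.0


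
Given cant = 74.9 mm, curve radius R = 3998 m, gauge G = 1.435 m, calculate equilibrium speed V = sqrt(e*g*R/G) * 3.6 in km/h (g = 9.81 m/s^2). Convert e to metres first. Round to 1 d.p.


Convert cant: e = 74.9 mm = 0.0749 m
V_ms = sqrt(0.0749 * 9.81 * 3998 / 1.435)
V_ms = sqrt(2047.112517) = 45.245 m/s
V = 45.245 * 3.6 = 162.9 km/h

162.9


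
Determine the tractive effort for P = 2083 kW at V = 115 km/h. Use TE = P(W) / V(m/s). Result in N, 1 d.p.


Convert: P = 2083 kW = 2083000 W
V = 115 / 3.6 = 31.9444 m/s
TE = 2083000 / 31.9444
TE = 65207.0 N

65207.0


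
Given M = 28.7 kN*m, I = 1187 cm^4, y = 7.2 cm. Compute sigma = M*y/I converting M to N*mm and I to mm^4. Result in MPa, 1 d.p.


Convert units:
M = 28.7 kN*m = 28700000 N*mm
y = 7.2 cm = 72 mm
I = 1187 cm^4 = 11870000 mm^4
sigma = 28700000 * 72 / 11870000
sigma = 174.1 MPa

174.1


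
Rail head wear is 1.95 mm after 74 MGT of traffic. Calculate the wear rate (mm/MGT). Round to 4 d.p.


Wear rate = total wear / cumulative tonnage
Rate = 1.95 / 74
Rate = 0.0264 mm/MGT

0.0264


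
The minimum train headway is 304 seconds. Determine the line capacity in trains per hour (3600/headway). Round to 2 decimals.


Capacity = 3600 / headway
Capacity = 3600 / 304
Capacity = 11.84 trains/hour

11.84


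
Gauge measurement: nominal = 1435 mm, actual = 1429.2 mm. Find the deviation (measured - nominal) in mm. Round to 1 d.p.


Deviation = measured - nominal
Deviation = 1429.2 - 1435
Deviation = -5.8 mm

-5.8


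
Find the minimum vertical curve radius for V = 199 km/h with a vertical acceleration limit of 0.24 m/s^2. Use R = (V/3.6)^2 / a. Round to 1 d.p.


Convert speed: V = 199 / 3.6 = 55.2778 m/s
V^2 = 3055.6327 m^2/s^2
R_v = 3055.6327 / 0.24
R_v = 12731.8 m

12731.8


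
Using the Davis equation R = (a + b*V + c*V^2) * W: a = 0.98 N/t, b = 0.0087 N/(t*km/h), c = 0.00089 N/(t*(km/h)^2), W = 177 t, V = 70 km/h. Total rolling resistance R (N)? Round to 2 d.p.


b*V = 0.0087 * 70 = 0.609
c*V^2 = 0.00089 * 4900 = 4.361
R_per_t = 0.98 + 0.609 + 4.361 = 5.95 N/t
R_total = 5.95 * 177 = 1053.15 N

1053.15


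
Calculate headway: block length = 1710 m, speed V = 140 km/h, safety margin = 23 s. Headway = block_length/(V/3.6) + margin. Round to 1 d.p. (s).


V = 140 / 3.6 = 38.8889 m/s
Block traversal time = 1710 / 38.8889 = 43.9714 s
Headway = 43.9714 + 23
Headway = 67.0 s

67.0


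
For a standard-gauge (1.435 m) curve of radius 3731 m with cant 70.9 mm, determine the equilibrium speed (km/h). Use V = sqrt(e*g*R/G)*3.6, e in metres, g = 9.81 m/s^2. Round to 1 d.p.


Convert cant: e = 70.9 mm = 0.0709 m
V_ms = sqrt(0.0709 * 9.81 * 3731 / 1.435)
V_ms = sqrt(1808.3754) = 42.525 m/s
V = 42.525 * 3.6 = 153.1 km/h

153.1


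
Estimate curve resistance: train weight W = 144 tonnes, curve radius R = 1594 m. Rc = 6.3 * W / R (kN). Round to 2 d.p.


Rc = 6.3 * W / R
Rc = 6.3 * 144 / 1594
Rc = 907.2 / 1594
Rc = 0.57 kN

0.57


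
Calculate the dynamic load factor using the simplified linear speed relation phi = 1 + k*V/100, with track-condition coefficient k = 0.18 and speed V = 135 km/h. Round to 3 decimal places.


phi = 1 + k * V / 100
phi = 1 + 0.18 * 135 / 100
phi = 1 + 0.243
phi = 1.243

1.243


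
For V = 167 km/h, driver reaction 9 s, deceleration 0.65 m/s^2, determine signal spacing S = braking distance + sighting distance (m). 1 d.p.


V = 167 / 3.6 = 46.3889 m/s
Braking distance = 46.3889^2 / (2*0.65) = 1655.33 m
Sighting distance = 46.3889 * 9 = 417.5 m
S = 1655.33 + 417.5 = 2072.8 m

2072.8


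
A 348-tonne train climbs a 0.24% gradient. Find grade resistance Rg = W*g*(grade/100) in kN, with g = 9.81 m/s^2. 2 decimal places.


Rg = W * 9.81 * grade / 100
Rg = 348 * 9.81 * 0.24 / 100
Rg = 3413.88 * 0.0024
Rg = 8.19 kN

8.19


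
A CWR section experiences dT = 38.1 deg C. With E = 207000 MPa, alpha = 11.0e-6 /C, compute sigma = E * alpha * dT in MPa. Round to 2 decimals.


sigma = E * alpha * dT
sigma = 207000 * 11.0e-6 * 38.1
sigma = 2.277 * 38.1
sigma = 86.75 MPa

86.75


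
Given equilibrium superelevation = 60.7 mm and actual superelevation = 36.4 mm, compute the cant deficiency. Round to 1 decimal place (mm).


Cant deficiency = equilibrium cant - actual cant
CD = 60.7 - 36.4
CD = 24.3 mm

24.3


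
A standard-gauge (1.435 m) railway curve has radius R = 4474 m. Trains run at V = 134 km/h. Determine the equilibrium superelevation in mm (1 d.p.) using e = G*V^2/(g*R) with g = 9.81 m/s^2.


Convert speed: V = 134 / 3.6 = 37.2222 m/s
Apply formula: e = 1.435 * 37.2222^2 / (9.81 * 4474)
e = 1.435 * 1385.4938 / 43889.94
e = 0.045299 m = 45.3 mm

45.3


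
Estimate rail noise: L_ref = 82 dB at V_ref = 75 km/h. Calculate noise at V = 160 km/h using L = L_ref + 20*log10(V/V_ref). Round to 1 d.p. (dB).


V/V_ref = 160 / 75 = 2.133333
log10(2.133333) = 0.329059
20 * 0.329059 = 6.5812
L = 82 + 6.5812 = 88.6 dB

88.6


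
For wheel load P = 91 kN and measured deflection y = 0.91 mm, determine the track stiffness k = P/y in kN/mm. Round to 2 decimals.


Track stiffness k = P / y
k = 91 / 0.91
k = 100.00 kN/mm

100.00


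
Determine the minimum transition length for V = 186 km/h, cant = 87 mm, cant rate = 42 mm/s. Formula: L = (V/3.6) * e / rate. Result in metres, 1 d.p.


Convert speed: V = 186 / 3.6 = 51.6667 m/s
L = 51.6667 * 87 / 42
L = 4495.0 / 42
L = 107.0 m

107.0


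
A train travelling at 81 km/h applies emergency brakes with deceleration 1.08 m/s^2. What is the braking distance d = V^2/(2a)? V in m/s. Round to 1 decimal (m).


Convert speed: V = 81 / 3.6 = 22.5 m/s
V^2 = 506.25
d = 506.25 / (2 * 1.08)
d = 506.25 / 2.16
d = 234.4 m

234.4


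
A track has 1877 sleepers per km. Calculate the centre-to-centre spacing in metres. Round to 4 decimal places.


Spacing = 1000 m / number of sleepers
Spacing = 1000 / 1877
Spacing = 0.5328 m

0.5328


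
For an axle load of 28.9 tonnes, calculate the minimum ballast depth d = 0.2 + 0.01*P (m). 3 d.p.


d = 0.2 + 0.01 * 28.9
d = 0.2 + 0.289
d = 0.489 m

0.489


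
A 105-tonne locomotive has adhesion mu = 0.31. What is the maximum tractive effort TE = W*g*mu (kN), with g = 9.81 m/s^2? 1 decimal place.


TE_max = W * g * mu
TE_max = 105 * 9.81 * 0.31
TE_max = 1030.05 * 0.31
TE_max = 319.3 kN

319.3


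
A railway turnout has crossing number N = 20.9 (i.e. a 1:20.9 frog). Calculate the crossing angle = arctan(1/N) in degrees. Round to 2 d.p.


1/N = 1/20.9 = 0.047847
angle = arctan(0.047847) = 0.04781 rad
angle = 0.04781 * 180/pi = 2.74 degrees

2.74


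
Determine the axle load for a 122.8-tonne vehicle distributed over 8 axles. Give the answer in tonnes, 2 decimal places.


Load per axle = total weight / number of axles
Load = 122.8 / 8
Load = 15.35 tonnes

15.35


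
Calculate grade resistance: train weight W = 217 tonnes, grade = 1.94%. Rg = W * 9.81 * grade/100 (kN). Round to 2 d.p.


Rg = W * 9.81 * grade / 100
Rg = 217 * 9.81 * 1.94 / 100
Rg = 2128.77 * 0.0194
Rg = 41.30 kN

41.30


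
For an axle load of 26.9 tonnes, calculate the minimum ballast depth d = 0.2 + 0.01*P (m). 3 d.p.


d = 0.2 + 0.01 * 26.9
d = 0.2 + 0.269
d = 0.469 m

0.469


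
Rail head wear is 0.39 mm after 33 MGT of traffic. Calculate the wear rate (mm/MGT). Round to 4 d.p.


Wear rate = total wear / cumulative tonnage
Rate = 0.39 / 33
Rate = 0.0118 mm/MGT

0.0118


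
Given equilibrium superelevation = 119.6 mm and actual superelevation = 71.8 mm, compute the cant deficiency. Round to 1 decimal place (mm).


Cant deficiency = equilibrium cant - actual cant
CD = 119.6 - 71.8
CD = 47.8 mm

47.8


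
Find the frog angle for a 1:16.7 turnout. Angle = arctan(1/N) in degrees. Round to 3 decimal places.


1/N = 1/16.7 = 0.05988
angle = arctan(0.05988) = 0.059809 rad
angle = 0.059809 * 180/pi = 3.427 degrees

3.427


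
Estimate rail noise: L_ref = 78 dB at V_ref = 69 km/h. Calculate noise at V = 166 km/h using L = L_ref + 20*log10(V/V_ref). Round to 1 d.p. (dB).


V/V_ref = 166 / 69 = 2.405797
log10(2.405797) = 0.381259
20 * 0.381259 = 7.6252
L = 78 + 7.6252 = 85.6 dB

85.6


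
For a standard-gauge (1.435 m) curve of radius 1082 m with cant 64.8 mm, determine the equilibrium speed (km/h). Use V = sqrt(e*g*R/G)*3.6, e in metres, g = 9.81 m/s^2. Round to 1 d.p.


Convert cant: e = 64.8 mm = 0.0648 m
V_ms = sqrt(0.0648 * 9.81 * 1082 / 1.435)
V_ms = sqrt(479.313182) = 21.8932 m/s
V = 21.8932 * 3.6 = 78.8 km/h

78.8


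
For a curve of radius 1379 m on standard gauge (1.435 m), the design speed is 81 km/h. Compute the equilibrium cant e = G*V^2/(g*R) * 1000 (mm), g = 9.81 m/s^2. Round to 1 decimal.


Convert speed: V = 81 / 3.6 = 22.5 m/s
Apply formula: e = 1.435 * 22.5^2 / (9.81 * 1379)
e = 1.435 * 506.25 / 13527.99
e = 0.053701 m = 53.7 mm

53.7


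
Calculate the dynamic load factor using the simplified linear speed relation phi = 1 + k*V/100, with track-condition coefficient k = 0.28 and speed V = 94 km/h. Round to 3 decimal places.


phi = 1 + k * V / 100
phi = 1 + 0.28 * 94 / 100
phi = 1 + 0.2632
phi = 1.263

1.263


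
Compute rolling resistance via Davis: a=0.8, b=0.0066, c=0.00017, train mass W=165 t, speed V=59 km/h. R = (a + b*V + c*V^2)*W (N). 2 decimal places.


b*V = 0.0066 * 59 = 0.3894
c*V^2 = 0.00017 * 3481 = 0.59177
R_per_t = 0.8 + 0.3894 + 0.59177 = 1.78117 N/t
R_total = 1.78117 * 165 = 293.89 N

293.89


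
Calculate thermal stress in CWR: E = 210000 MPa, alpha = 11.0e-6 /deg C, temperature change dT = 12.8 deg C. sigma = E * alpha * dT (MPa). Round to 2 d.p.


sigma = E * alpha * dT
sigma = 210000 * 11.0e-6 * 12.8
sigma = 2.31 * 12.8
sigma = 29.57 MPa

29.57


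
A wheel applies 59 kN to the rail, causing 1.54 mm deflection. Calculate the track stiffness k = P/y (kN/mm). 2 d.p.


Track stiffness k = P / y
k = 59 / 1.54
k = 38.31 kN/mm

38.31


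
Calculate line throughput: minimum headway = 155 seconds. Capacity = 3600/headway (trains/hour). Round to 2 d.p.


Capacity = 3600 / headway
Capacity = 3600 / 155
Capacity = 23.23 trains/hour

23.23


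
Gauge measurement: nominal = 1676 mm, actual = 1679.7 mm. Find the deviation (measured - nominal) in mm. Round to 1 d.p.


Deviation = measured - nominal
Deviation = 1679.7 - 1676
Deviation = 3.7 mm

3.7


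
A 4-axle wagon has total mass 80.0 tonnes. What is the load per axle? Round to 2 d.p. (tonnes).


Load per axle = total weight / number of axles
Load = 80.0 / 4
Load = 20.00 tonnes

20.00


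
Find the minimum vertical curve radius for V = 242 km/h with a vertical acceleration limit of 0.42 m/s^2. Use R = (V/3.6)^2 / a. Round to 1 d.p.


Convert speed: V = 242 / 3.6 = 67.2222 m/s
V^2 = 4518.8272 m^2/s^2
R_v = 4518.8272 / 0.42
R_v = 10759.1 m

10759.1


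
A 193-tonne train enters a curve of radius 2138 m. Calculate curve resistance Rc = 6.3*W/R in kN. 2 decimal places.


Rc = 6.3 * W / R
Rc = 6.3 * 193 / 2138
Rc = 1215.9 / 2138
Rc = 0.57 kN

0.57


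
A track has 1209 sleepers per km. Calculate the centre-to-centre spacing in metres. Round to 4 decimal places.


Spacing = 1000 m / number of sleepers
Spacing = 1000 / 1209
Spacing = 0.8271 m

0.8271
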